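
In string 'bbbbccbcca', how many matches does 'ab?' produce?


Pattern 'ab?' matches 'a' optionally followed by 'b'.
String: 'bbbbccbcca'
Scanning left to right for 'a' then checking next char:
  Match 1: 'a' (a not followed by b)
Total matches: 1

1


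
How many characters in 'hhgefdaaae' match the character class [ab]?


Character class [ab] matches any of: {a, b}
Scanning string 'hhgefdaaae' character by character:
  pos 0: 'h' -> no
  pos 1: 'h' -> no
  pos 2: 'g' -> no
  pos 3: 'e' -> no
  pos 4: 'f' -> no
  pos 5: 'd' -> no
  pos 6: 'a' -> MATCH
  pos 7: 'a' -> MATCH
  pos 8: 'a' -> MATCH
  pos 9: 'e' -> no
Total matches: 3

3


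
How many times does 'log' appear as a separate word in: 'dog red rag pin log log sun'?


Scanning each word for exact match 'log':
  Word 1: 'dog' -> no
  Word 2: 'red' -> no
  Word 3: 'rag' -> no
  Word 4: 'pin' -> no
  Word 5: 'log' -> MATCH
  Word 6: 'log' -> MATCH
  Word 7: 'sun' -> no
Total matches: 2

2


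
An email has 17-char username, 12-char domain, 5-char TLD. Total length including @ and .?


An email address has format: username@domain.tld
Username length: 17
'@' character: 1
Domain length: 12
'.' character: 1
TLD length: 5
Total = 17 + 1 + 12 + 1 + 5 = 36

36


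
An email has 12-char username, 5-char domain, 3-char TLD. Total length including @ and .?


An email address has format: username@domain.tld
Username length: 12
'@' character: 1
Domain length: 5
'.' character: 1
TLD length: 3
Total = 12 + 1 + 5 + 1 + 3 = 22

22


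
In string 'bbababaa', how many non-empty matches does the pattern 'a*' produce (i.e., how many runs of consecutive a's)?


Pattern 'a*' matches zero or more a's. We want non-empty runs of consecutive a's.
String: 'bbababaa'
Walking through the string to find runs of a's:
  Run 1: positions 2-2 -> 'a'
  Run 2: positions 4-4 -> 'a'
  Run 3: positions 6-7 -> 'aa'
Non-empty runs found: ['a', 'a', 'aa']
Count: 3

3


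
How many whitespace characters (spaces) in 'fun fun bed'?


\s matches whitespace characters (spaces, tabs, etc.).
Text: 'fun fun bed'
This text has 3 words separated by spaces.
Number of spaces = number of words - 1 = 3 - 1 = 2

2


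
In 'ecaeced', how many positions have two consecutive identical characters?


Looking for consecutive identical characters in 'ecaeced':
  pos 0-1: 'e' vs 'c' -> different
  pos 1-2: 'c' vs 'a' -> different
  pos 2-3: 'a' vs 'e' -> different
  pos 3-4: 'e' vs 'c' -> different
  pos 4-5: 'c' vs 'e' -> different
  pos 5-6: 'e' vs 'd' -> different
Consecutive identical pairs: []
Count: 0

0


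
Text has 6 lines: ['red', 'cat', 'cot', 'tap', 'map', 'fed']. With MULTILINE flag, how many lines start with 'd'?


With MULTILINE flag, ^ matches the start of each line.
Lines: ['red', 'cat', 'cot', 'tap', 'map', 'fed']
Checking which lines start with 'd':
  Line 1: 'red' -> no
  Line 2: 'cat' -> no
  Line 3: 'cot' -> no
  Line 4: 'tap' -> no
  Line 5: 'map' -> no
  Line 6: 'fed' -> no
Matching lines: []
Count: 0

0


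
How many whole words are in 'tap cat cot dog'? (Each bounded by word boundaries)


Word boundaries (\b) mark the start/end of each word.
Text: 'tap cat cot dog'
Splitting by whitespace:
  Word 1: 'tap'
  Word 2: 'cat'
  Word 3: 'cot'
  Word 4: 'dog'
Total whole words: 4

4


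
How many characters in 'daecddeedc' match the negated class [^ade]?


Negated class [^ade] matches any char NOT in {a, d, e}
Scanning 'daecddeedc':
  pos 0: 'd' -> no (excluded)
  pos 1: 'a' -> no (excluded)
  pos 2: 'e' -> no (excluded)
  pos 3: 'c' -> MATCH
  pos 4: 'd' -> no (excluded)
  pos 5: 'd' -> no (excluded)
  pos 6: 'e' -> no (excluded)
  pos 7: 'e' -> no (excluded)
  pos 8: 'd' -> no (excluded)
  pos 9: 'c' -> MATCH
Total matches: 2

2


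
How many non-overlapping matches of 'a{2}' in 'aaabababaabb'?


Pattern 'a{2}' matches exactly 2 consecutive a's (greedy, non-overlapping).
String: 'aaabababaabb'
Scanning for runs of a's:
  Run at pos 0: 'aaa' (length 3) -> 1 match(es)
  Run at pos 4: 'a' (length 1) -> 0 match(es)
  Run at pos 6: 'a' (length 1) -> 0 match(es)
  Run at pos 8: 'aa' (length 2) -> 1 match(es)
Matches found: ['aa', 'aa']
Total: 2

2


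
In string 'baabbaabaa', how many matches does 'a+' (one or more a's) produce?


Pattern 'a+' matches one or more consecutive a's.
String: 'baabbaabaa'
Scanning for runs of a:
  Match 1: 'aa' (length 2)
  Match 2: 'aa' (length 2)
  Match 3: 'aa' (length 2)
Total matches: 3

3


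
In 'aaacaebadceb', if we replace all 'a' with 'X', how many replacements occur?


re.sub('a', 'X', text) replaces every occurrence of 'a' with 'X'.
Text: 'aaacaebadceb'
Scanning for 'a':
  pos 0: 'a' -> replacement #1
  pos 1: 'a' -> replacement #2
  pos 2: 'a' -> replacement #3
  pos 4: 'a' -> replacement #4
  pos 7: 'a' -> replacement #5
Total replacements: 5

5


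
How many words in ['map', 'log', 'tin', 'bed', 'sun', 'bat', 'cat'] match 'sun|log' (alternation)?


Alternation 'sun|log' matches either 'sun' or 'log'.
Checking each word:
  'map' -> no
  'log' -> MATCH
  'tin' -> no
  'bed' -> no
  'sun' -> MATCH
  'bat' -> no
  'cat' -> no
Matches: ['log', 'sun']
Count: 2

2


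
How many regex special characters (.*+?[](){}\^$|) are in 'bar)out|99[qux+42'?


Regex special characters are: . * + ? [ ] ( ) { } \ ^ $ |
Scanning 'bar)out|99[qux+42':
  pos 3: ')' -> SPECIAL
  pos 7: '|' -> SPECIAL
  pos 10: '[' -> SPECIAL
  pos 14: '+' -> SPECIAL
Special chars found: [')', '|', '[', '+']
Total: 4

4


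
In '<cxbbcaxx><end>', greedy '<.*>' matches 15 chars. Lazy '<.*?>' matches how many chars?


Greedy '<.*>' tries to match as MUCH as possible.
Lazy '<.*?>' tries to match as LITTLE as possible.

String: '<cxbbcaxx><end>'
Greedy '<.*>' starts at first '<' and extends to the LAST '>': '<cxbbcaxx><end>' (15 chars)
Lazy '<.*?>' starts at first '<' and stops at the FIRST '>': '<cxbbcaxx>' (10 chars)

10


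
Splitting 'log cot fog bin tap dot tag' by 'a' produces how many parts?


Splitting by 'a' breaks the string at each occurrence of the separator.
Text: 'log cot fog bin tap dot tag'
Parts after split:
  Part 1: 'log cot fog bin t'
  Part 2: 'p dot t'
  Part 3: 'g'
Total parts: 3

3


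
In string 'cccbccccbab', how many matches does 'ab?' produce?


Pattern 'ab?' matches 'a' optionally followed by 'b'.
String: 'cccbccccbab'
Scanning left to right for 'a' then checking next char:
  Match 1: 'ab' (a followed by b)
Total matches: 1

1


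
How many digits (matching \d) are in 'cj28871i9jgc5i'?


\d matches any digit 0-9.
Scanning 'cj28871i9jgc5i':
  pos 2: '2' -> DIGIT
  pos 3: '8' -> DIGIT
  pos 4: '8' -> DIGIT
  pos 5: '7' -> DIGIT
  pos 6: '1' -> DIGIT
  pos 8: '9' -> DIGIT
  pos 12: '5' -> DIGIT
Digits found: ['2', '8', '8', '7', '1', '9', '5']
Total: 7

7


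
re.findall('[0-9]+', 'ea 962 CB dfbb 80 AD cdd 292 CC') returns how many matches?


Pattern '[0-9]+' finds one or more digits.
Text: 'ea 962 CB dfbb 80 AD cdd 292 CC'
Scanning for matches:
  Match 1: '962'
  Match 2: '80'
  Match 3: '292'
Total matches: 3

3


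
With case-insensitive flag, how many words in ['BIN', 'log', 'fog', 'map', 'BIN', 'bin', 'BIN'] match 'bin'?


Case-insensitive matching: compare each word's lowercase form to 'bin'.
  'BIN' -> lower='bin' -> MATCH
  'log' -> lower='log' -> no
  'fog' -> lower='fog' -> no
  'map' -> lower='map' -> no
  'BIN' -> lower='bin' -> MATCH
  'bin' -> lower='bin' -> MATCH
  'BIN' -> lower='bin' -> MATCH
Matches: ['BIN', 'BIN', 'bin', 'BIN']
Count: 4

4


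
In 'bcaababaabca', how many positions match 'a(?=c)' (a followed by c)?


Lookahead 'a(?=c)' matches 'a' only when followed by 'c'.
String: 'bcaababaabca'
Checking each position where char is 'a':
  pos 2: 'a' -> no (next='a')
  pos 3: 'a' -> no (next='b')
  pos 5: 'a' -> no (next='b')
  pos 7: 'a' -> no (next='a')
  pos 8: 'a' -> no (next='b')
Matching positions: []
Count: 0

0


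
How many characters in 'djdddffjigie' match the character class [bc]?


Character class [bc] matches any of: {b, c}
Scanning string 'djdddffjigie' character by character:
  pos 0: 'd' -> no
  pos 1: 'j' -> no
  pos 2: 'd' -> no
  pos 3: 'd' -> no
  pos 4: 'd' -> no
  pos 5: 'f' -> no
  pos 6: 'f' -> no
  pos 7: 'j' -> no
  pos 8: 'i' -> no
  pos 9: 'g' -> no
  pos 10: 'i' -> no
  pos 11: 'e' -> no
Total matches: 0

0


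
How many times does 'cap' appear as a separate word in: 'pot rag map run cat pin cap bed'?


Scanning each word for exact match 'cap':
  Word 1: 'pot' -> no
  Word 2: 'rag' -> no
  Word 3: 'map' -> no
  Word 4: 'run' -> no
  Word 5: 'cat' -> no
  Word 6: 'pin' -> no
  Word 7: 'cap' -> MATCH
  Word 8: 'bed' -> no
Total matches: 1

1


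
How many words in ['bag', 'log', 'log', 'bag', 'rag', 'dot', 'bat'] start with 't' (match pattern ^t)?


Pattern ^t anchors to start of word. Check which words begin with 't':
  'bag' -> no
  'log' -> no
  'log' -> no
  'bag' -> no
  'rag' -> no
  'dot' -> no
  'bat' -> no
Matching words: []
Count: 0

0


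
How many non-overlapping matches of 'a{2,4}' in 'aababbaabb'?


Pattern 'a{2,4}' matches between 2 and 4 consecutive a's (greedy).
String: 'aababbaabb'
Finding runs of a's and applying greedy matching:
  Run at pos 0: 'aa' (length 2)
  Run at pos 3: 'a' (length 1)
  Run at pos 6: 'aa' (length 2)
Matches: ['aa', 'aa']
Count: 2

2


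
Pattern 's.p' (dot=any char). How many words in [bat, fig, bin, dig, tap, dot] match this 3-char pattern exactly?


Pattern 's.p' means: starts with 's', any single char, ends with 'p'.
Checking each word (must be exactly 3 chars):
  'bat' (len=3): no
  'fig' (len=3): no
  'bin' (len=3): no
  'dig' (len=3): no
  'tap' (len=3): no
  'dot' (len=3): no
Matching words: []
Total: 0

0


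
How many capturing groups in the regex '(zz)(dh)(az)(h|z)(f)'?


To count capturing groups, count each '(' that starts a group.
Pattern: '(zz)(dh)(az)(h|z)(f)'
Walking through the pattern:
  Position 0: '(' -> group #1
  Position 4: '(' -> group #2
  Position 8: '(' -> group #3
  Position 12: '(' -> group #4
  Position 17: '(' -> group #5
Total capturing groups: 5

5


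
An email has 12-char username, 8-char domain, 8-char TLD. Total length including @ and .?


An email address has format: username@domain.tld
Username length: 12
'@' character: 1
Domain length: 8
'.' character: 1
TLD length: 8
Total = 12 + 1 + 8 + 1 + 8 = 30

30


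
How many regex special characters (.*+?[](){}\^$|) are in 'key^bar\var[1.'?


Regex special characters are: . * + ? [ ] ( ) { } \ ^ $ |
Scanning 'key^bar\var[1.':
  pos 3: '^' -> SPECIAL
  pos 7: '\' -> SPECIAL
  pos 11: '[' -> SPECIAL
  pos 13: '.' -> SPECIAL
Special chars found: ['^', '\\', '[', '.']
Total: 4

4


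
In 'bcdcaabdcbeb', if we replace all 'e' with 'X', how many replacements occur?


re.sub('e', 'X', text) replaces every occurrence of 'e' with 'X'.
Text: 'bcdcaabdcbeb'
Scanning for 'e':
  pos 10: 'e' -> replacement #1
Total replacements: 1

1


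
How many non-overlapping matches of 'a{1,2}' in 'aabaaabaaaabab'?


Pattern 'a{1,2}' matches between 1 and 2 consecutive a's (greedy).
String: 'aabaaabaaaabab'
Finding runs of a's and applying greedy matching:
  Run at pos 0: 'aa' (length 2)
  Run at pos 3: 'aaa' (length 3)
  Run at pos 7: 'aaaa' (length 4)
  Run at pos 12: 'a' (length 1)
Matches: ['aa', 'aa', 'a', 'aa', 'aa', 'a']
Count: 6

6


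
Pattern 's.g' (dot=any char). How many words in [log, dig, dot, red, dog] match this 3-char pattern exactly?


Pattern 's.g' means: starts with 's', any single char, ends with 'g'.
Checking each word (must be exactly 3 chars):
  'log' (len=3): no
  'dig' (len=3): no
  'dot' (len=3): no
  'red' (len=3): no
  'dog' (len=3): no
Matching words: []
Total: 0

0


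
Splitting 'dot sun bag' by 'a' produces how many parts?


Splitting by 'a' breaks the string at each occurrence of the separator.
Text: 'dot sun bag'
Parts after split:
  Part 1: 'dot sun b'
  Part 2: 'g'
Total parts: 2

2


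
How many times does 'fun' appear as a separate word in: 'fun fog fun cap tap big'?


Scanning each word for exact match 'fun':
  Word 1: 'fun' -> MATCH
  Word 2: 'fog' -> no
  Word 3: 'fun' -> MATCH
  Word 4: 'cap' -> no
  Word 5: 'tap' -> no
  Word 6: 'big' -> no
Total matches: 2

2


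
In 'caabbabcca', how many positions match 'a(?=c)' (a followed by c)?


Lookahead 'a(?=c)' matches 'a' only when followed by 'c'.
String: 'caabbabcca'
Checking each position where char is 'a':
  pos 1: 'a' -> no (next='a')
  pos 2: 'a' -> no (next='b')
  pos 5: 'a' -> no (next='b')
Matching positions: []
Count: 0

0


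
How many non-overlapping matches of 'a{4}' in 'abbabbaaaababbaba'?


Pattern 'a{4}' matches exactly 4 consecutive a's (greedy, non-overlapping).
String: 'abbabbaaaababbaba'
Scanning for runs of a's:
  Run at pos 0: 'a' (length 1) -> 0 match(es)
  Run at pos 3: 'a' (length 1) -> 0 match(es)
  Run at pos 6: 'aaaa' (length 4) -> 1 match(es)
  Run at pos 11: 'a' (length 1) -> 0 match(es)
  Run at pos 14: 'a' (length 1) -> 0 match(es)
  Run at pos 16: 'a' (length 1) -> 0 match(es)
Matches found: ['aaaa']
Total: 1

1


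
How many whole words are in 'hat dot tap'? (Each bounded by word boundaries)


Word boundaries (\b) mark the start/end of each word.
Text: 'hat dot tap'
Splitting by whitespace:
  Word 1: 'hat'
  Word 2: 'dot'
  Word 3: 'tap'
Total whole words: 3

3


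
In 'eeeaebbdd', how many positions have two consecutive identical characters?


Looking for consecutive identical characters in 'eeeaebbdd':
  pos 0-1: 'e' vs 'e' -> MATCH ('ee')
  pos 1-2: 'e' vs 'e' -> MATCH ('ee')
  pos 2-3: 'e' vs 'a' -> different
  pos 3-4: 'a' vs 'e' -> different
  pos 4-5: 'e' vs 'b' -> different
  pos 5-6: 'b' vs 'b' -> MATCH ('bb')
  pos 6-7: 'b' vs 'd' -> different
  pos 7-8: 'd' vs 'd' -> MATCH ('dd')
Consecutive identical pairs: ['ee', 'ee', 'bb', 'dd']
Count: 4

4


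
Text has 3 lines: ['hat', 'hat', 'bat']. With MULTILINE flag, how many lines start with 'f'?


With MULTILINE flag, ^ matches the start of each line.
Lines: ['hat', 'hat', 'bat']
Checking which lines start with 'f':
  Line 1: 'hat' -> no
  Line 2: 'hat' -> no
  Line 3: 'bat' -> no
Matching lines: []
Count: 0

0


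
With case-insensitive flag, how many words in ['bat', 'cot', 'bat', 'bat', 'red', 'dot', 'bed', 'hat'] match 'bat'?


Case-insensitive matching: compare each word's lowercase form to 'bat'.
  'bat' -> lower='bat' -> MATCH
  'cot' -> lower='cot' -> no
  'bat' -> lower='bat' -> MATCH
  'bat' -> lower='bat' -> MATCH
  'red' -> lower='red' -> no
  'dot' -> lower='dot' -> no
  'bed' -> lower='bed' -> no
  'hat' -> lower='hat' -> no
Matches: ['bat', 'bat', 'bat']
Count: 3

3


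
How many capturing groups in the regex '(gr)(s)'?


To count capturing groups, count each '(' that starts a group.
Pattern: '(gr)(s)'
Walking through the pattern:
  Position 0: '(' -> group #1
  Position 4: '(' -> group #2
Total capturing groups: 2

2


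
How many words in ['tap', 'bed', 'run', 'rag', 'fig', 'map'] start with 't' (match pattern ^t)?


Pattern ^t anchors to start of word. Check which words begin with 't':
  'tap' -> MATCH (starts with 't')
  'bed' -> no
  'run' -> no
  'rag' -> no
  'fig' -> no
  'map' -> no
Matching words: ['tap']
Count: 1

1


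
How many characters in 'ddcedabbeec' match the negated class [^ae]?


Negated class [^ae] matches any char NOT in {a, e}
Scanning 'ddcedabbeec':
  pos 0: 'd' -> MATCH
  pos 1: 'd' -> MATCH
  pos 2: 'c' -> MATCH
  pos 3: 'e' -> no (excluded)
  pos 4: 'd' -> MATCH
  pos 5: 'a' -> no (excluded)
  pos 6: 'b' -> MATCH
  pos 7: 'b' -> MATCH
  pos 8: 'e' -> no (excluded)
  pos 9: 'e' -> no (excluded)
  pos 10: 'c' -> MATCH
Total matches: 7

7


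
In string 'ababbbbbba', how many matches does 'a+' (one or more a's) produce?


Pattern 'a+' matches one or more consecutive a's.
String: 'ababbbbbba'
Scanning for runs of a:
  Match 1: 'a' (length 1)
  Match 2: 'a' (length 1)
  Match 3: 'a' (length 1)
Total matches: 3

3


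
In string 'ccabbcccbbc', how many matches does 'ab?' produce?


Pattern 'ab?' matches 'a' optionally followed by 'b'.
String: 'ccabbcccbbc'
Scanning left to right for 'a' then checking next char:
  Match 1: 'ab' (a followed by b)
Total matches: 1

1


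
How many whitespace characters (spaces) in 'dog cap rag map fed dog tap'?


\s matches whitespace characters (spaces, tabs, etc.).
Text: 'dog cap rag map fed dog tap'
This text has 7 words separated by spaces.
Number of spaces = number of words - 1 = 7 - 1 = 6

6


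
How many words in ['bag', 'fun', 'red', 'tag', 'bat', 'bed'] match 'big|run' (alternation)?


Alternation 'big|run' matches either 'big' or 'run'.
Checking each word:
  'bag' -> no
  'fun' -> no
  'red' -> no
  'tag' -> no
  'bat' -> no
  'bed' -> no
Matches: []
Count: 0

0


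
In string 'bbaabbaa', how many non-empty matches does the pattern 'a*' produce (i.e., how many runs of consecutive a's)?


Pattern 'a*' matches zero or more a's. We want non-empty runs of consecutive a's.
String: 'bbaabbaa'
Walking through the string to find runs of a's:
  Run 1: positions 2-3 -> 'aa'
  Run 2: positions 6-7 -> 'aa'
Non-empty runs found: ['aa', 'aa']
Count: 2

2


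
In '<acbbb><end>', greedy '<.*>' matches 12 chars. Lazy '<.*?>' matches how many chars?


Greedy '<.*>' tries to match as MUCH as possible.
Lazy '<.*?>' tries to match as LITTLE as possible.

String: '<acbbb><end>'
Greedy '<.*>' starts at first '<' and extends to the LAST '>': '<acbbb><end>' (12 chars)
Lazy '<.*?>' starts at first '<' and stops at the FIRST '>': '<acbbb>' (7 chars)

7


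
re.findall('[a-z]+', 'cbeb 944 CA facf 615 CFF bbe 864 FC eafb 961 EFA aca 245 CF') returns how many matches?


Pattern '[a-z]+' finds one or more lowercase letters.
Text: 'cbeb 944 CA facf 615 CFF bbe 864 FC eafb 961 EFA aca 245 CF'
Scanning for matches:
  Match 1: 'cbeb'
  Match 2: 'facf'
  Match 3: 'bbe'
  Match 4: 'eafb'
  Match 5: 'aca'
Total matches: 5

5


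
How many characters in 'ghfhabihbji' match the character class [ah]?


Character class [ah] matches any of: {a, h}
Scanning string 'ghfhabihbji' character by character:
  pos 0: 'g' -> no
  pos 1: 'h' -> MATCH
  pos 2: 'f' -> no
  pos 3: 'h' -> MATCH
  pos 4: 'a' -> MATCH
  pos 5: 'b' -> no
  pos 6: 'i' -> no
  pos 7: 'h' -> MATCH
  pos 8: 'b' -> no
  pos 9: 'j' -> no
  pos 10: 'i' -> no
Total matches: 4

4


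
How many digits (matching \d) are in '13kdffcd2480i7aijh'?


\d matches any digit 0-9.
Scanning '13kdffcd2480i7aijh':
  pos 0: '1' -> DIGIT
  pos 1: '3' -> DIGIT
  pos 8: '2' -> DIGIT
  pos 9: '4' -> DIGIT
  pos 10: '8' -> DIGIT
  pos 11: '0' -> DIGIT
  pos 13: '7' -> DIGIT
Digits found: ['1', '3', '2', '4', '8', '0', '7']
Total: 7

7


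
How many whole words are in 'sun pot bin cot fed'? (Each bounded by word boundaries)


Word boundaries (\b) mark the start/end of each word.
Text: 'sun pot bin cot fed'
Splitting by whitespace:
  Word 1: 'sun'
  Word 2: 'pot'
  Word 3: 'bin'
  Word 4: 'cot'
  Word 5: 'fed'
Total whole words: 5

5


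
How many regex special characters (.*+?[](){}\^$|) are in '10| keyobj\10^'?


Regex special characters are: . * + ? [ ] ( ) { } \ ^ $ |
Scanning '10| keyobj\10^':
  pos 2: '|' -> SPECIAL
  pos 10: '\' -> SPECIAL
  pos 13: '^' -> SPECIAL
Special chars found: ['|', '\\', '^']
Total: 3

3


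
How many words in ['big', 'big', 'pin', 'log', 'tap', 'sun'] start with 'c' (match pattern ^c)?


Pattern ^c anchors to start of word. Check which words begin with 'c':
  'big' -> no
  'big' -> no
  'pin' -> no
  'log' -> no
  'tap' -> no
  'sun' -> no
Matching words: []
Count: 0

0


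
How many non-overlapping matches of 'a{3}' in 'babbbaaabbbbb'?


Pattern 'a{3}' matches exactly 3 consecutive a's (greedy, non-overlapping).
String: 'babbbaaabbbbb'
Scanning for runs of a's:
  Run at pos 1: 'a' (length 1) -> 0 match(es)
  Run at pos 5: 'aaa' (length 3) -> 1 match(es)
Matches found: ['aaa']
Total: 1

1


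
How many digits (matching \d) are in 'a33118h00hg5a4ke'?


\d matches any digit 0-9.
Scanning 'a33118h00hg5a4ke':
  pos 1: '3' -> DIGIT
  pos 2: '3' -> DIGIT
  pos 3: '1' -> DIGIT
  pos 4: '1' -> DIGIT
  pos 5: '8' -> DIGIT
  pos 7: '0' -> DIGIT
  pos 8: '0' -> DIGIT
  pos 11: '5' -> DIGIT
  pos 13: '4' -> DIGIT
Digits found: ['3', '3', '1', '1', '8', '0', '0', '5', '4']
Total: 9

9


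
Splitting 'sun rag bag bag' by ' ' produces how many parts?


Splitting by ' ' breaks the string at each occurrence of the separator.
Text: 'sun rag bag bag'
Parts after split:
  Part 1: 'sun'
  Part 2: 'rag'
  Part 3: 'bag'
  Part 4: 'bag'
Total parts: 4

4


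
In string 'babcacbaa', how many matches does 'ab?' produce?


Pattern 'ab?' matches 'a' optionally followed by 'b'.
String: 'babcacbaa'
Scanning left to right for 'a' then checking next char:
  Match 1: 'ab' (a followed by b)
  Match 2: 'a' (a not followed by b)
  Match 3: 'a' (a not followed by b)
  Match 4: 'a' (a not followed by b)
Total matches: 4

4


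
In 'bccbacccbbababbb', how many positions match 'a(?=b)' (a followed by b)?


Lookahead 'a(?=b)' matches 'a' only when followed by 'b'.
String: 'bccbacccbbababbb'
Checking each position where char is 'a':
  pos 4: 'a' -> no (next='c')
  pos 10: 'a' -> MATCH (next='b')
  pos 12: 'a' -> MATCH (next='b')
Matching positions: [10, 12]
Count: 2

2


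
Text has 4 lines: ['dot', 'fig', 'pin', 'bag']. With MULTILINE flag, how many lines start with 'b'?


With MULTILINE flag, ^ matches the start of each line.
Lines: ['dot', 'fig', 'pin', 'bag']
Checking which lines start with 'b':
  Line 1: 'dot' -> no
  Line 2: 'fig' -> no
  Line 3: 'pin' -> no
  Line 4: 'bag' -> MATCH
Matching lines: ['bag']
Count: 1

1


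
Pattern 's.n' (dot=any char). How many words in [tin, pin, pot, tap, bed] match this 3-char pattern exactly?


Pattern 's.n' means: starts with 's', any single char, ends with 'n'.
Checking each word (must be exactly 3 chars):
  'tin' (len=3): no
  'pin' (len=3): no
  'pot' (len=3): no
  'tap' (len=3): no
  'bed' (len=3): no
Matching words: []
Total: 0

0


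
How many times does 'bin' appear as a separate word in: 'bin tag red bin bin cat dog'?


Scanning each word for exact match 'bin':
  Word 1: 'bin' -> MATCH
  Word 2: 'tag' -> no
  Word 3: 'red' -> no
  Word 4: 'bin' -> MATCH
  Word 5: 'bin' -> MATCH
  Word 6: 'cat' -> no
  Word 7: 'dog' -> no
Total matches: 3

3


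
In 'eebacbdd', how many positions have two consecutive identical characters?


Looking for consecutive identical characters in 'eebacbdd':
  pos 0-1: 'e' vs 'e' -> MATCH ('ee')
  pos 1-2: 'e' vs 'b' -> different
  pos 2-3: 'b' vs 'a' -> different
  pos 3-4: 'a' vs 'c' -> different
  pos 4-5: 'c' vs 'b' -> different
  pos 5-6: 'b' vs 'd' -> different
  pos 6-7: 'd' vs 'd' -> MATCH ('dd')
Consecutive identical pairs: ['ee', 'dd']
Count: 2

2


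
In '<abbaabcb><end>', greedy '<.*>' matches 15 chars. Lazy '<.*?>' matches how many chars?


Greedy '<.*>' tries to match as MUCH as possible.
Lazy '<.*?>' tries to match as LITTLE as possible.

String: '<abbaabcb><end>'
Greedy '<.*>' starts at first '<' and extends to the LAST '>': '<abbaabcb><end>' (15 chars)
Lazy '<.*?>' starts at first '<' and stops at the FIRST '>': '<abbaabcb>' (10 chars)

10


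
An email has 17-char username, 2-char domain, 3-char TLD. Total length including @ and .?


An email address has format: username@domain.tld
Username length: 17
'@' character: 1
Domain length: 2
'.' character: 1
TLD length: 3
Total = 17 + 1 + 2 + 1 + 3 = 24

24


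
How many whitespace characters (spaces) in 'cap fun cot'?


\s matches whitespace characters (spaces, tabs, etc.).
Text: 'cap fun cot'
This text has 3 words separated by spaces.
Number of spaces = number of words - 1 = 3 - 1 = 2

2


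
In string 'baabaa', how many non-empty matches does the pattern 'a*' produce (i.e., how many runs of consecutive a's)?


Pattern 'a*' matches zero or more a's. We want non-empty runs of consecutive a's.
String: 'baabaa'
Walking through the string to find runs of a's:
  Run 1: positions 1-2 -> 'aa'
  Run 2: positions 4-5 -> 'aa'
Non-empty runs found: ['aa', 'aa']
Count: 2

2


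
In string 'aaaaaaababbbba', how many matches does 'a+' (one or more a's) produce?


Pattern 'a+' matches one or more consecutive a's.
String: 'aaaaaaababbbba'
Scanning for runs of a:
  Match 1: 'aaaaaaa' (length 7)
  Match 2: 'a' (length 1)
  Match 3: 'a' (length 1)
Total matches: 3

3


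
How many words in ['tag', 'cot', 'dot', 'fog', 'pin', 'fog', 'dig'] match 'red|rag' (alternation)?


Alternation 'red|rag' matches either 'red' or 'rag'.
Checking each word:
  'tag' -> no
  'cot' -> no
  'dot' -> no
  'fog' -> no
  'pin' -> no
  'fog' -> no
  'dig' -> no
Matches: []
Count: 0

0


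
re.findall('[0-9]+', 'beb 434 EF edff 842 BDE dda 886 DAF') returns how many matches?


Pattern '[0-9]+' finds one or more digits.
Text: 'beb 434 EF edff 842 BDE dda 886 DAF'
Scanning for matches:
  Match 1: '434'
  Match 2: '842'
  Match 3: '886'
Total matches: 3

3


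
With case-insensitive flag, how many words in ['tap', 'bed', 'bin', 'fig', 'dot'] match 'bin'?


Case-insensitive matching: compare each word's lowercase form to 'bin'.
  'tap' -> lower='tap' -> no
  'bed' -> lower='bed' -> no
  'bin' -> lower='bin' -> MATCH
  'fig' -> lower='fig' -> no
  'dot' -> lower='dot' -> no
Matches: ['bin']
Count: 1

1


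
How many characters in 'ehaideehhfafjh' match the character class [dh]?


Character class [dh] matches any of: {d, h}
Scanning string 'ehaideehhfafjh' character by character:
  pos 0: 'e' -> no
  pos 1: 'h' -> MATCH
  pos 2: 'a' -> no
  pos 3: 'i' -> no
  pos 4: 'd' -> MATCH
  pos 5: 'e' -> no
  pos 6: 'e' -> no
  pos 7: 'h' -> MATCH
  pos 8: 'h' -> MATCH
  pos 9: 'f' -> no
  pos 10: 'a' -> no
  pos 11: 'f' -> no
  pos 12: 'j' -> no
  pos 13: 'h' -> MATCH
Total matches: 5

5


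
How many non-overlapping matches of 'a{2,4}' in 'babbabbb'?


Pattern 'a{2,4}' matches between 2 and 4 consecutive a's (greedy).
String: 'babbabbb'
Finding runs of a's and applying greedy matching:
  Run at pos 1: 'a' (length 1)
  Run at pos 4: 'a' (length 1)
Matches: []
Count: 0

0


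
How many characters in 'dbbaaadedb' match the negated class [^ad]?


Negated class [^ad] matches any char NOT in {a, d}
Scanning 'dbbaaadedb':
  pos 0: 'd' -> no (excluded)
  pos 1: 'b' -> MATCH
  pos 2: 'b' -> MATCH
  pos 3: 'a' -> no (excluded)
  pos 4: 'a' -> no (excluded)
  pos 5: 'a' -> no (excluded)
  pos 6: 'd' -> no (excluded)
  pos 7: 'e' -> MATCH
  pos 8: 'd' -> no (excluded)
  pos 9: 'b' -> MATCH
Total matches: 4

4


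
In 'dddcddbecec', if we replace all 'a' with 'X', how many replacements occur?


re.sub('a', 'X', text) replaces every occurrence of 'a' with 'X'.
Text: 'dddcddbecec'
Scanning for 'a':
Total replacements: 0

0


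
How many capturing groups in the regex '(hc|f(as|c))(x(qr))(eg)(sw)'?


To count capturing groups, count each '(' that starts a group.
Pattern: '(hc|f(as|c))(x(qr))(eg)(sw)'
Walking through the pattern:
  Position 0: '(' -> group #1
  Position 5: '(' -> group #2
  Position 12: '(' -> group #3
  Position 14: '(' -> group #4
  Position 19: '(' -> group #5
  Position 23: '(' -> group #6
Total capturing groups: 6

6


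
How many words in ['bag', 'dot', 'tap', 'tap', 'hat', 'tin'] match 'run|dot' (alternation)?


Alternation 'run|dot' matches either 'run' or 'dot'.
Checking each word:
  'bag' -> no
  'dot' -> MATCH
  'tap' -> no
  'tap' -> no
  'hat' -> no
  'tin' -> no
Matches: ['dot']
Count: 1

1


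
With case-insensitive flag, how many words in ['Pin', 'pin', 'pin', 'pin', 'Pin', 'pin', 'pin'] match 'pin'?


Case-insensitive matching: compare each word's lowercase form to 'pin'.
  'Pin' -> lower='pin' -> MATCH
  'pin' -> lower='pin' -> MATCH
  'pin' -> lower='pin' -> MATCH
  'pin' -> lower='pin' -> MATCH
  'Pin' -> lower='pin' -> MATCH
  'pin' -> lower='pin' -> MATCH
  'pin' -> lower='pin' -> MATCH
Matches: ['Pin', 'pin', 'pin', 'pin', 'Pin', 'pin', 'pin']
Count: 7

7


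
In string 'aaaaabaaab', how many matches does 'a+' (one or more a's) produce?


Pattern 'a+' matches one or more consecutive a's.
String: 'aaaaabaaab'
Scanning for runs of a:
  Match 1: 'aaaaa' (length 5)
  Match 2: 'aaa' (length 3)
Total matches: 2

2


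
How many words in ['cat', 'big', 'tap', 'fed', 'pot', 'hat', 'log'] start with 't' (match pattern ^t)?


Pattern ^t anchors to start of word. Check which words begin with 't':
  'cat' -> no
  'big' -> no
  'tap' -> MATCH (starts with 't')
  'fed' -> no
  'pot' -> no
  'hat' -> no
  'log' -> no
Matching words: ['tap']
Count: 1

1


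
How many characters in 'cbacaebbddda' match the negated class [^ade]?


Negated class [^ade] matches any char NOT in {a, d, e}
Scanning 'cbacaebbddda':
  pos 0: 'c' -> MATCH
  pos 1: 'b' -> MATCH
  pos 2: 'a' -> no (excluded)
  pos 3: 'c' -> MATCH
  pos 4: 'a' -> no (excluded)
  pos 5: 'e' -> no (excluded)
  pos 6: 'b' -> MATCH
  pos 7: 'b' -> MATCH
  pos 8: 'd' -> no (excluded)
  pos 9: 'd' -> no (excluded)
  pos 10: 'd' -> no (excluded)
  pos 11: 'a' -> no (excluded)
Total matches: 5

5


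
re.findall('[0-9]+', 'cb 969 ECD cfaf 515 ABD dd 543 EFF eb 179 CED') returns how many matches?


Pattern '[0-9]+' finds one or more digits.
Text: 'cb 969 ECD cfaf 515 ABD dd 543 EFF eb 179 CED'
Scanning for matches:
  Match 1: '969'
  Match 2: '515'
  Match 3: '543'
  Match 4: '179'
Total matches: 4

4


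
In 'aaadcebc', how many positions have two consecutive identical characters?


Looking for consecutive identical characters in 'aaadcebc':
  pos 0-1: 'a' vs 'a' -> MATCH ('aa')
  pos 1-2: 'a' vs 'a' -> MATCH ('aa')
  pos 2-3: 'a' vs 'd' -> different
  pos 3-4: 'd' vs 'c' -> different
  pos 4-5: 'c' vs 'e' -> different
  pos 5-6: 'e' vs 'b' -> different
  pos 6-7: 'b' vs 'c' -> different
Consecutive identical pairs: ['aa', 'aa']
Count: 2

2


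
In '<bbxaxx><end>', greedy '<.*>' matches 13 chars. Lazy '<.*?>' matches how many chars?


Greedy '<.*>' tries to match as MUCH as possible.
Lazy '<.*?>' tries to match as LITTLE as possible.

String: '<bbxaxx><end>'
Greedy '<.*>' starts at first '<' and extends to the LAST '>': '<bbxaxx><end>' (13 chars)
Lazy '<.*?>' starts at first '<' and stops at the FIRST '>': '<bbxaxx>' (8 chars)

8


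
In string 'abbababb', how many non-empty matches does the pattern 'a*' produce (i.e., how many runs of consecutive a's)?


Pattern 'a*' matches zero or more a's. We want non-empty runs of consecutive a's.
String: 'abbababb'
Walking through the string to find runs of a's:
  Run 1: positions 0-0 -> 'a'
  Run 2: positions 3-3 -> 'a'
  Run 3: positions 5-5 -> 'a'
Non-empty runs found: ['a', 'a', 'a']
Count: 3

3


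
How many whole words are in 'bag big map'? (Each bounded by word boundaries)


Word boundaries (\b) mark the start/end of each word.
Text: 'bag big map'
Splitting by whitespace:
  Word 1: 'bag'
  Word 2: 'big'
  Word 3: 'map'
Total whole words: 3

3


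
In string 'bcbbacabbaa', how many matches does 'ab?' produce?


Pattern 'ab?' matches 'a' optionally followed by 'b'.
String: 'bcbbacabbaa'
Scanning left to right for 'a' then checking next char:
  Match 1: 'a' (a not followed by b)
  Match 2: 'ab' (a followed by b)
  Match 3: 'a' (a not followed by b)
  Match 4: 'a' (a not followed by b)
Total matches: 4

4


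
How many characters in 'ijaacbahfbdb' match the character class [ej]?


Character class [ej] matches any of: {e, j}
Scanning string 'ijaacbahfbdb' character by character:
  pos 0: 'i' -> no
  pos 1: 'j' -> MATCH
  pos 2: 'a' -> no
  pos 3: 'a' -> no
  pos 4: 'c' -> no
  pos 5: 'b' -> no
  pos 6: 'a' -> no
  pos 7: 'h' -> no
  pos 8: 'f' -> no
  pos 9: 'b' -> no
  pos 10: 'd' -> no
  pos 11: 'b' -> no
Total matches: 1

1


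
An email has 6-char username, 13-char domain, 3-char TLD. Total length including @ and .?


An email address has format: username@domain.tld
Username length: 6
'@' character: 1
Domain length: 13
'.' character: 1
TLD length: 3
Total = 6 + 1 + 13 + 1 + 3 = 24

24


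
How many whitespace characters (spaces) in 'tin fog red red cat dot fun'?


\s matches whitespace characters (spaces, tabs, etc.).
Text: 'tin fog red red cat dot fun'
This text has 7 words separated by spaces.
Number of spaces = number of words - 1 = 7 - 1 = 6

6


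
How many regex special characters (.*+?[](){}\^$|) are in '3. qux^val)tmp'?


Regex special characters are: . * + ? [ ] ( ) { } \ ^ $ |
Scanning '3. qux^val)tmp':
  pos 1: '.' -> SPECIAL
  pos 6: '^' -> SPECIAL
  pos 10: ')' -> SPECIAL
Special chars found: ['.', '^', ')']
Total: 3

3


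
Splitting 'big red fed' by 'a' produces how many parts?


Splitting by 'a' breaks the string at each occurrence of the separator.
Text: 'big red fed'
Parts after split:
  Part 1: 'big red fed'
Total parts: 1

1


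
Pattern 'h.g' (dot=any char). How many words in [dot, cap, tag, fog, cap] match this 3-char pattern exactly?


Pattern 'h.g' means: starts with 'h', any single char, ends with 'g'.
Checking each word (must be exactly 3 chars):
  'dot' (len=3): no
  'cap' (len=3): no
  'tag' (len=3): no
  'fog' (len=3): no
  'cap' (len=3): no
Matching words: []
Total: 0

0


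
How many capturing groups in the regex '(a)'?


To count capturing groups, count each '(' that starts a group.
Pattern: '(a)'
Walking through the pattern:
  Position 0: '(' -> group #1
Total capturing groups: 1

1


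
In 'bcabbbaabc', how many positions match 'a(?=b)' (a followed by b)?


Lookahead 'a(?=b)' matches 'a' only when followed by 'b'.
String: 'bcabbbaabc'
Checking each position where char is 'a':
  pos 2: 'a' -> MATCH (next='b')
  pos 6: 'a' -> no (next='a')
  pos 7: 'a' -> MATCH (next='b')
Matching positions: [2, 7]
Count: 2

2


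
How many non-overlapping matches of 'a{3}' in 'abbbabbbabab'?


Pattern 'a{3}' matches exactly 3 consecutive a's (greedy, non-overlapping).
String: 'abbbabbbabab'
Scanning for runs of a's:
  Run at pos 0: 'a' (length 1) -> 0 match(es)
  Run at pos 4: 'a' (length 1) -> 0 match(es)
  Run at pos 8: 'a' (length 1) -> 0 match(es)
  Run at pos 10: 'a' (length 1) -> 0 match(es)
Matches found: []
Total: 0

0


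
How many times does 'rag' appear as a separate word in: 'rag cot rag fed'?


Scanning each word for exact match 'rag':
  Word 1: 'rag' -> MATCH
  Word 2: 'cot' -> no
  Word 3: 'rag' -> MATCH
  Word 4: 'fed' -> no
Total matches: 2

2


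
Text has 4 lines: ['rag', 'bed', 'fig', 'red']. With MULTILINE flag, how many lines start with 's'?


With MULTILINE flag, ^ matches the start of each line.
Lines: ['rag', 'bed', 'fig', 'red']
Checking which lines start with 's':
  Line 1: 'rag' -> no
  Line 2: 'bed' -> no
  Line 3: 'fig' -> no
  Line 4: 'red' -> no
Matching lines: []
Count: 0

0


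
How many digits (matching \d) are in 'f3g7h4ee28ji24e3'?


\d matches any digit 0-9.
Scanning 'f3g7h4ee28ji24e3':
  pos 1: '3' -> DIGIT
  pos 3: '7' -> DIGIT
  pos 5: '4' -> DIGIT
  pos 8: '2' -> DIGIT
  pos 9: '8' -> DIGIT
  pos 12: '2' -> DIGIT
  pos 13: '4' -> DIGIT
  pos 15: '3' -> DIGIT
Digits found: ['3', '7', '4', '2', '8', '2', '4', '3']
Total: 8

8


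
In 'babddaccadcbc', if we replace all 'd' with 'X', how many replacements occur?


re.sub('d', 'X', text) replaces every occurrence of 'd' with 'X'.
Text: 'babddaccadcbc'
Scanning for 'd':
  pos 3: 'd' -> replacement #1
  pos 4: 'd' -> replacement #2
  pos 9: 'd' -> replacement #3
Total replacements: 3

3


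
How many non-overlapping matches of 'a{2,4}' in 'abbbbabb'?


Pattern 'a{2,4}' matches between 2 and 4 consecutive a's (greedy).
String: 'abbbbabb'
Finding runs of a's and applying greedy matching:
  Run at pos 0: 'a' (length 1)
  Run at pos 5: 'a' (length 1)
Matches: []
Count: 0

0


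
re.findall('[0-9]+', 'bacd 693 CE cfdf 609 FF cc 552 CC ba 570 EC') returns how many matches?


Pattern '[0-9]+' finds one or more digits.
Text: 'bacd 693 CE cfdf 609 FF cc 552 CC ba 570 EC'
Scanning for matches:
  Match 1: '693'
  Match 2: '609'
  Match 3: '552'
  Match 4: '570'
Total matches: 4

4


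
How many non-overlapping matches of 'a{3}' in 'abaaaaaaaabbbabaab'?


Pattern 'a{3}' matches exactly 3 consecutive a's (greedy, non-overlapping).
String: 'abaaaaaaaabbbabaab'
Scanning for runs of a's:
  Run at pos 0: 'a' (length 1) -> 0 match(es)
  Run at pos 2: 'aaaaaaaa' (length 8) -> 2 match(es)
  Run at pos 13: 'a' (length 1) -> 0 match(es)
  Run at pos 15: 'aa' (length 2) -> 0 match(es)
Matches found: ['aaa', 'aaa']
Total: 2

2


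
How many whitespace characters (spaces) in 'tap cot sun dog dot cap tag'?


\s matches whitespace characters (spaces, tabs, etc.).
Text: 'tap cot sun dog dot cap tag'
This text has 7 words separated by spaces.
Number of spaces = number of words - 1 = 7 - 1 = 6

6


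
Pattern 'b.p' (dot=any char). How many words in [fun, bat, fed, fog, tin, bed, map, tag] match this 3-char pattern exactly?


Pattern 'b.p' means: starts with 'b', any single char, ends with 'p'.
Checking each word (must be exactly 3 chars):
  'fun' (len=3): no
  'bat' (len=3): no
  'fed' (len=3): no
  'fog' (len=3): no
  'tin' (len=3): no
  'bed' (len=3): no
  'map' (len=3): no
  'tag' (len=3): no
Matching words: []
Total: 0

0


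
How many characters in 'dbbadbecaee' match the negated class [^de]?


Negated class [^de] matches any char NOT in {d, e}
Scanning 'dbbadbecaee':
  pos 0: 'd' -> no (excluded)
  pos 1: 'b' -> MATCH
  pos 2: 'b' -> MATCH
  pos 3: 'a' -> MATCH
  pos 4: 'd' -> no (excluded)
  pos 5: 'b' -> MATCH
  pos 6: 'e' -> no (excluded)
  pos 7: 'c' -> MATCH
  pos 8: 'a' -> MATCH
  pos 9: 'e' -> no (excluded)
  pos 10: 'e' -> no (excluded)
Total matches: 6

6


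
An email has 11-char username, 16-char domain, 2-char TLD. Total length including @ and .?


An email address has format: username@domain.tld
Username length: 11
'@' character: 1
Domain length: 16
'.' character: 1
TLD length: 2
Total = 11 + 1 + 16 + 1 + 2 = 31

31


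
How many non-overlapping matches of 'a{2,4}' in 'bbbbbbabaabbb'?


Pattern 'a{2,4}' matches between 2 and 4 consecutive a's (greedy).
String: 'bbbbbbabaabbb'
Finding runs of a's and applying greedy matching:
  Run at pos 6: 'a' (length 1)
  Run at pos 8: 'aa' (length 2)
Matches: ['aa']
Count: 1

1


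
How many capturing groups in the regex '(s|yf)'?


To count capturing groups, count each '(' that starts a group.
Pattern: '(s|yf)'
Walking through the pattern:
  Position 0: '(' -> group #1
Total capturing groups: 1

1


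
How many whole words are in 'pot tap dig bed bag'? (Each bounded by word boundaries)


Word boundaries (\b) mark the start/end of each word.
Text: 'pot tap dig bed bag'
Splitting by whitespace:
  Word 1: 'pot'
  Word 2: 'tap'
  Word 3: 'dig'
  Word 4: 'bed'
  Word 5: 'bag'
Total whole words: 5

5


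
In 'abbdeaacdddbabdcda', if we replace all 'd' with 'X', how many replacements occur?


re.sub('d', 'X', text) replaces every occurrence of 'd' with 'X'.
Text: 'abbdeaacdddbabdcda'
Scanning for 'd':
  pos 3: 'd' -> replacement #1
  pos 8: 'd' -> replacement #2
  pos 9: 'd' -> replacement #3
  pos 10: 'd' -> replacement #4
  pos 14: 'd' -> replacement #5
  pos 16: 'd' -> replacement #6
Total replacements: 6

6


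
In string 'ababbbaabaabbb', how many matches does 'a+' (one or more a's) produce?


Pattern 'a+' matches one or more consecutive a's.
String: 'ababbbaabaabbb'
Scanning for runs of a:
  Match 1: 'a' (length 1)
  Match 2: 'a' (length 1)
  Match 3: 'aa' (length 2)
  Match 4: 'aa' (length 2)
Total matches: 4

4


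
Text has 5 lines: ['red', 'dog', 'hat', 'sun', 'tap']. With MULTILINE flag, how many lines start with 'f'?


With MULTILINE flag, ^ matches the start of each line.
Lines: ['red', 'dog', 'hat', 'sun', 'tap']
Checking which lines start with 'f':
  Line 1: 'red' -> no
  Line 2: 'dog' -> no
  Line 3: 'hat' -> no
  Line 4: 'sun' -> no
  Line 5: 'tap' -> no
Matching lines: []
Count: 0

0
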